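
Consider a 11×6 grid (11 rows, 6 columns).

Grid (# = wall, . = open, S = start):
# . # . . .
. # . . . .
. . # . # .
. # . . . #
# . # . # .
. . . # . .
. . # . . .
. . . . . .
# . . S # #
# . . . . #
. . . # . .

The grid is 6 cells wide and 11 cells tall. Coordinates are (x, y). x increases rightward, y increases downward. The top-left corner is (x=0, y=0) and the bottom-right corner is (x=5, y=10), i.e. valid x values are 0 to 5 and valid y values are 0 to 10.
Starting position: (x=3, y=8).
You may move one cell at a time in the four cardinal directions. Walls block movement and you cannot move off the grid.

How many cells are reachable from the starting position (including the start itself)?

Answer: Reachable cells: 30

Derivation:
BFS flood-fill from (x=3, y=8):
  Distance 0: (x=3, y=8)
  Distance 1: (x=3, y=7), (x=2, y=8), (x=3, y=9)
  Distance 2: (x=3, y=6), (x=2, y=7), (x=4, y=7), (x=1, y=8), (x=2, y=9), (x=4, y=9)
  Distance 3: (x=4, y=6), (x=1, y=7), (x=5, y=7), (x=1, y=9), (x=2, y=10), (x=4, y=10)
  Distance 4: (x=4, y=5), (x=1, y=6), (x=5, y=6), (x=0, y=7), (x=1, y=10), (x=5, y=10)
  Distance 5: (x=1, y=5), (x=5, y=5), (x=0, y=6), (x=0, y=10)
  Distance 6: (x=1, y=4), (x=5, y=4), (x=0, y=5), (x=2, y=5)
Total reachable: 30 (grid has 48 open cells total)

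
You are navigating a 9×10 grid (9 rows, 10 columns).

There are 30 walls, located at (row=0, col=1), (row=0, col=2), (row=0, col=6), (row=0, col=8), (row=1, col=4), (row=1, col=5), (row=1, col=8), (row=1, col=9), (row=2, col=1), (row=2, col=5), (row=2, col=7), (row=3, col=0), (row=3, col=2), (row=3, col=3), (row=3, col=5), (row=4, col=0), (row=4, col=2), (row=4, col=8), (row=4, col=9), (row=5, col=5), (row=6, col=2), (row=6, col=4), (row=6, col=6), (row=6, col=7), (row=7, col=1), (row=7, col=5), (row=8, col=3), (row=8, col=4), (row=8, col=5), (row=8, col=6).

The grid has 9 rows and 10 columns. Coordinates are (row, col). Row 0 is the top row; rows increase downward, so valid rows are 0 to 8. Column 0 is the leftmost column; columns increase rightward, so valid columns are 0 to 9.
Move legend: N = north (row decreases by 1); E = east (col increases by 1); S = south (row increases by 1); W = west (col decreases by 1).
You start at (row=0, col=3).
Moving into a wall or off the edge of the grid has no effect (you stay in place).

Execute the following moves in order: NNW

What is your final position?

Start: (row=0, col=3)
  N (north): blocked, stay at (row=0, col=3)
  N (north): blocked, stay at (row=0, col=3)
  W (west): blocked, stay at (row=0, col=3)
Final: (row=0, col=3)

Answer: Final position: (row=0, col=3)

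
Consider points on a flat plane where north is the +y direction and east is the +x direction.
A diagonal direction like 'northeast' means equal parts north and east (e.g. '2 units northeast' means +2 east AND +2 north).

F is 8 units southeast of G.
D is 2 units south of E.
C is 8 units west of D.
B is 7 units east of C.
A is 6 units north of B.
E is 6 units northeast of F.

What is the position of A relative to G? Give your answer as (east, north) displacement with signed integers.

Answer: A is at (east=13, north=2) relative to G.

Derivation:
Place G at the origin (east=0, north=0).
  F is 8 units southeast of G: delta (east=+8, north=-8); F at (east=8, north=-8).
  E is 6 units northeast of F: delta (east=+6, north=+6); E at (east=14, north=-2).
  D is 2 units south of E: delta (east=+0, north=-2); D at (east=14, north=-4).
  C is 8 units west of D: delta (east=-8, north=+0); C at (east=6, north=-4).
  B is 7 units east of C: delta (east=+7, north=+0); B at (east=13, north=-4).
  A is 6 units north of B: delta (east=+0, north=+6); A at (east=13, north=2).
Therefore A relative to G: (east=13, north=2).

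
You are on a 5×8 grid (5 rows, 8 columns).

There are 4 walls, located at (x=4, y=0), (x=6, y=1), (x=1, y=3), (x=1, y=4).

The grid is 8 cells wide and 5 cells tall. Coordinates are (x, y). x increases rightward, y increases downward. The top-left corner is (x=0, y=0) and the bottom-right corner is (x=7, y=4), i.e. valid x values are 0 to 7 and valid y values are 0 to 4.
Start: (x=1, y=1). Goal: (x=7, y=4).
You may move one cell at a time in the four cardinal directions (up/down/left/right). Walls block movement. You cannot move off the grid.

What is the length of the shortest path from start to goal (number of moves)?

BFS from (x=1, y=1) until reaching (x=7, y=4):
  Distance 0: (x=1, y=1)
  Distance 1: (x=1, y=0), (x=0, y=1), (x=2, y=1), (x=1, y=2)
  Distance 2: (x=0, y=0), (x=2, y=0), (x=3, y=1), (x=0, y=2), (x=2, y=2)
  Distance 3: (x=3, y=0), (x=4, y=1), (x=3, y=2), (x=0, y=3), (x=2, y=3)
  Distance 4: (x=5, y=1), (x=4, y=2), (x=3, y=3), (x=0, y=4), (x=2, y=4)
  Distance 5: (x=5, y=0), (x=5, y=2), (x=4, y=3), (x=3, y=4)
  Distance 6: (x=6, y=0), (x=6, y=2), (x=5, y=3), (x=4, y=4)
  Distance 7: (x=7, y=0), (x=7, y=2), (x=6, y=3), (x=5, y=4)
  Distance 8: (x=7, y=1), (x=7, y=3), (x=6, y=4)
  Distance 9: (x=7, y=4)  <- goal reached here
One shortest path (9 moves): (x=1, y=1) -> (x=2, y=1) -> (x=3, y=1) -> (x=4, y=1) -> (x=5, y=1) -> (x=5, y=2) -> (x=6, y=2) -> (x=7, y=2) -> (x=7, y=3) -> (x=7, y=4)

Answer: Shortest path length: 9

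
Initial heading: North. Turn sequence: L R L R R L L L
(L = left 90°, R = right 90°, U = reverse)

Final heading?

Start: North
  L (left (90° counter-clockwise)) -> West
  R (right (90° clockwise)) -> North
  L (left (90° counter-clockwise)) -> West
  R (right (90° clockwise)) -> North
  R (right (90° clockwise)) -> East
  L (left (90° counter-clockwise)) -> North
  L (left (90° counter-clockwise)) -> West
  L (left (90° counter-clockwise)) -> South
Final: South

Answer: Final heading: South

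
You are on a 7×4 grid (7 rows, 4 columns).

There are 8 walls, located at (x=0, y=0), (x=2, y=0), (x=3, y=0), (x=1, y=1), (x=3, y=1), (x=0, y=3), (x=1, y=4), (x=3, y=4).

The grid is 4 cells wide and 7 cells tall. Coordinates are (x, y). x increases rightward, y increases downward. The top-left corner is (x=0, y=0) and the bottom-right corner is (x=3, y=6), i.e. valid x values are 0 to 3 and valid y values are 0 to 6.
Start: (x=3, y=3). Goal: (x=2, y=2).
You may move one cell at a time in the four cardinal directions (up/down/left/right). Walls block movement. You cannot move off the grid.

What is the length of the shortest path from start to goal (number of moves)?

BFS from (x=3, y=3) until reaching (x=2, y=2):
  Distance 0: (x=3, y=3)
  Distance 1: (x=3, y=2), (x=2, y=3)
  Distance 2: (x=2, y=2), (x=1, y=3), (x=2, y=4)  <- goal reached here
One shortest path (2 moves): (x=3, y=3) -> (x=2, y=3) -> (x=2, y=2)

Answer: Shortest path length: 2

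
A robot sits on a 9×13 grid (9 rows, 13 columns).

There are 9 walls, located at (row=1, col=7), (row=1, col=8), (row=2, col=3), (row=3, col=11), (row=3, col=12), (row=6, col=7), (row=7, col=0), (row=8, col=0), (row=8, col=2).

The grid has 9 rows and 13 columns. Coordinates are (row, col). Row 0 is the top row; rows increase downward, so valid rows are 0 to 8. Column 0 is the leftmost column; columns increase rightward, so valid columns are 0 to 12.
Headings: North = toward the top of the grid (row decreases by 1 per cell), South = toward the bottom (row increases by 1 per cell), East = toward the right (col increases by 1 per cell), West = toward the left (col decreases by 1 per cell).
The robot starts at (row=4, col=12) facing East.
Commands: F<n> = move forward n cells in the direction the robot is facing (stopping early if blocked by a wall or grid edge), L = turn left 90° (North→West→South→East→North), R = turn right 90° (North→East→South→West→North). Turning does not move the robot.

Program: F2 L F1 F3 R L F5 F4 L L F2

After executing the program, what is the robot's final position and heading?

Start: (row=4, col=12), facing East
  F2: move forward 0/2 (blocked), now at (row=4, col=12)
  L: turn left, now facing North
  F1: move forward 0/1 (blocked), now at (row=4, col=12)
  F3: move forward 0/3 (blocked), now at (row=4, col=12)
  R: turn right, now facing East
  L: turn left, now facing North
  F5: move forward 0/5 (blocked), now at (row=4, col=12)
  F4: move forward 0/4 (blocked), now at (row=4, col=12)
  L: turn left, now facing West
  L: turn left, now facing South
  F2: move forward 2, now at (row=6, col=12)
Final: (row=6, col=12), facing South

Answer: Final position: (row=6, col=12), facing South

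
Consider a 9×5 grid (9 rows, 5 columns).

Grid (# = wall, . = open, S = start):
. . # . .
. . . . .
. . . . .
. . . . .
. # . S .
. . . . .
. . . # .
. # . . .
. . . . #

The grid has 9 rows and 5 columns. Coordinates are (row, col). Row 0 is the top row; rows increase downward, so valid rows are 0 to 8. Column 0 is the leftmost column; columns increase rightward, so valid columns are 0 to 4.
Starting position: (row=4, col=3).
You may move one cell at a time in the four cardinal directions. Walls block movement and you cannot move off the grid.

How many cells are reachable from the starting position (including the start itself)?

BFS flood-fill from (row=4, col=3):
  Distance 0: (row=4, col=3)
  Distance 1: (row=3, col=3), (row=4, col=2), (row=4, col=4), (row=5, col=3)
  Distance 2: (row=2, col=3), (row=3, col=2), (row=3, col=4), (row=5, col=2), (row=5, col=4)
  Distance 3: (row=1, col=3), (row=2, col=2), (row=2, col=4), (row=3, col=1), (row=5, col=1), (row=6, col=2), (row=6, col=4)
  Distance 4: (row=0, col=3), (row=1, col=2), (row=1, col=4), (row=2, col=1), (row=3, col=0), (row=5, col=0), (row=6, col=1), (row=7, col=2), (row=7, col=4)
  Distance 5: (row=0, col=4), (row=1, col=1), (row=2, col=0), (row=4, col=0), (row=6, col=0), (row=7, col=3), (row=8, col=2)
  Distance 6: (row=0, col=1), (row=1, col=0), (row=7, col=0), (row=8, col=1), (row=8, col=3)
  Distance 7: (row=0, col=0), (row=8, col=0)
Total reachable: 40 (grid has 40 open cells total)

Answer: Reachable cells: 40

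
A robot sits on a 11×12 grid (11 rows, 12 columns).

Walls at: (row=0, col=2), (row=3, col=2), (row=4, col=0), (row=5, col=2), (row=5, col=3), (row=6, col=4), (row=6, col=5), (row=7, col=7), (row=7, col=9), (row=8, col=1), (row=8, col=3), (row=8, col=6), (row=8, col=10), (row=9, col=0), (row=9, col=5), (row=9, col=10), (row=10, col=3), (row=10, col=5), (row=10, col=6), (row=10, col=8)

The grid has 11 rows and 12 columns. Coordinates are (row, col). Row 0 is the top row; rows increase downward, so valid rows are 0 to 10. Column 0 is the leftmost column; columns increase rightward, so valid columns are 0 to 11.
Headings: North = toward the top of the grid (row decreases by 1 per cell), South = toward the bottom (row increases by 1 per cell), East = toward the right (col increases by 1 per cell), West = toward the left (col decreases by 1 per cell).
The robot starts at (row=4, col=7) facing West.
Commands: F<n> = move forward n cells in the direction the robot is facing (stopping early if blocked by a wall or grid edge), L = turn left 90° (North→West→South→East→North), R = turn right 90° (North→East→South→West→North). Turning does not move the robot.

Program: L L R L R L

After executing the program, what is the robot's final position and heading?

Start: (row=4, col=7), facing West
  L: turn left, now facing South
  L: turn left, now facing East
  R: turn right, now facing South
  L: turn left, now facing East
  R: turn right, now facing South
  L: turn left, now facing East
Final: (row=4, col=7), facing East

Answer: Final position: (row=4, col=7), facing East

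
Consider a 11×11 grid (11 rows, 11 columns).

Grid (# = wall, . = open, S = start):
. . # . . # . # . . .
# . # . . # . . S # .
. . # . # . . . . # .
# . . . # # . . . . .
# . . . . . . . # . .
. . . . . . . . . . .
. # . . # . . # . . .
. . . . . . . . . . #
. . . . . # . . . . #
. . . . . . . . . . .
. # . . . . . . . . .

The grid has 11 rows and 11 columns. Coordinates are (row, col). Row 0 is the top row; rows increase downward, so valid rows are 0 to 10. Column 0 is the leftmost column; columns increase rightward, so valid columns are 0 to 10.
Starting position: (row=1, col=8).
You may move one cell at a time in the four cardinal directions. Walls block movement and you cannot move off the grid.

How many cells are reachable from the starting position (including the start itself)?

BFS flood-fill from (row=1, col=8):
  Distance 0: (row=1, col=8)
  Distance 1: (row=0, col=8), (row=1, col=7), (row=2, col=8)
  Distance 2: (row=0, col=9), (row=1, col=6), (row=2, col=7), (row=3, col=8)
  Distance 3: (row=0, col=6), (row=0, col=10), (row=2, col=6), (row=3, col=7), (row=3, col=9)
  Distance 4: (row=1, col=10), (row=2, col=5), (row=3, col=6), (row=3, col=10), (row=4, col=7), (row=4, col=9)
  Distance 5: (row=2, col=10), (row=4, col=6), (row=4, col=10), (row=5, col=7), (row=5, col=9)
  Distance 6: (row=4, col=5), (row=5, col=6), (row=5, col=8), (row=5, col=10), (row=6, col=9)
  Distance 7: (row=4, col=4), (row=5, col=5), (row=6, col=6), (row=6, col=8), (row=6, col=10), (row=7, col=9)
  Distance 8: (row=4, col=3), (row=5, col=4), (row=6, col=5), (row=7, col=6), (row=7, col=8), (row=8, col=9)
  Distance 9: (row=3, col=3), (row=4, col=2), (row=5, col=3), (row=7, col=5), (row=7, col=7), (row=8, col=6), (row=8, col=8), (row=9, col=9)
  Distance 10: (row=2, col=3), (row=3, col=2), (row=4, col=1), (row=5, col=2), (row=6, col=3), (row=7, col=4), (row=8, col=7), (row=9, col=6), (row=9, col=8), (row=9, col=10), (row=10, col=9)
  Distance 11: (row=1, col=3), (row=3, col=1), (row=5, col=1), (row=6, col=2), (row=7, col=3), (row=8, col=4), (row=9, col=5), (row=9, col=7), (row=10, col=6), (row=10, col=8), (row=10, col=10)
  Distance 12: (row=0, col=3), (row=1, col=4), (row=2, col=1), (row=5, col=0), (row=7, col=2), (row=8, col=3), (row=9, col=4), (row=10, col=5), (row=10, col=7)
  Distance 13: (row=0, col=4), (row=1, col=1), (row=2, col=0), (row=6, col=0), (row=7, col=1), (row=8, col=2), (row=9, col=3), (row=10, col=4)
  Distance 14: (row=0, col=1), (row=7, col=0), (row=8, col=1), (row=9, col=2), (row=10, col=3)
  Distance 15: (row=0, col=0), (row=8, col=0), (row=9, col=1), (row=10, col=2)
  Distance 16: (row=9, col=0)
  Distance 17: (row=10, col=0)
Total reachable: 99 (grid has 99 open cells total)

Answer: Reachable cells: 99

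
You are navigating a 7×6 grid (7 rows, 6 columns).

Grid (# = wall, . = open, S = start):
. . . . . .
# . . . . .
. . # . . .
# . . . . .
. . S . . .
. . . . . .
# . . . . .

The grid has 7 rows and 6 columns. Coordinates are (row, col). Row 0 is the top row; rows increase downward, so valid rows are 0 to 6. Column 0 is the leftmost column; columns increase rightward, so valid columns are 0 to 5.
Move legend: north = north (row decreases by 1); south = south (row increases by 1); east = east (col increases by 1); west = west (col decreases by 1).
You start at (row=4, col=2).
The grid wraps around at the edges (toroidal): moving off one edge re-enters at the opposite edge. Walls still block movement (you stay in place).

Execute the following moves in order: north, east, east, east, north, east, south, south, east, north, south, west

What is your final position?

Answer: Final position: (row=2, col=0)

Derivation:
Start: (row=4, col=2)
  north (north): (row=4, col=2) -> (row=3, col=2)
  east (east): (row=3, col=2) -> (row=3, col=3)
  east (east): (row=3, col=3) -> (row=3, col=4)
  east (east): (row=3, col=4) -> (row=3, col=5)
  north (north): (row=3, col=5) -> (row=2, col=5)
  east (east): (row=2, col=5) -> (row=2, col=0)
  south (south): blocked, stay at (row=2, col=0)
  south (south): blocked, stay at (row=2, col=0)
  east (east): (row=2, col=0) -> (row=2, col=1)
  north (north): (row=2, col=1) -> (row=1, col=1)
  south (south): (row=1, col=1) -> (row=2, col=1)
  west (west): (row=2, col=1) -> (row=2, col=0)
Final: (row=2, col=0)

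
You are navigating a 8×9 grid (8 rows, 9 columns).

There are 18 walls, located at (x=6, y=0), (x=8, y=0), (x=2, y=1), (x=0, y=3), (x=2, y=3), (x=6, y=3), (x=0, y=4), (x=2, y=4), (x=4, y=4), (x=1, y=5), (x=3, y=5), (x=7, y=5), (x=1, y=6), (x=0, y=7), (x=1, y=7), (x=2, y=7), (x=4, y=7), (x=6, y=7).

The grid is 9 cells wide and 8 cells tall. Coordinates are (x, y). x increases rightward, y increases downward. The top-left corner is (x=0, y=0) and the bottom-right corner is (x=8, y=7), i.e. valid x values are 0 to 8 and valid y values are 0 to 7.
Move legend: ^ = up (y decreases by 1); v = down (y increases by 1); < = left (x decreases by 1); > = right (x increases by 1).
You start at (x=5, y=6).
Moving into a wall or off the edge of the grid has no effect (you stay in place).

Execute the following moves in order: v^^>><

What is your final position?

Answer: Final position: (x=5, y=5)

Derivation:
Start: (x=5, y=6)
  v (down): (x=5, y=6) -> (x=5, y=7)
  ^ (up): (x=5, y=7) -> (x=5, y=6)
  ^ (up): (x=5, y=6) -> (x=5, y=5)
  > (right): (x=5, y=5) -> (x=6, y=5)
  > (right): blocked, stay at (x=6, y=5)
  < (left): (x=6, y=5) -> (x=5, y=5)
Final: (x=5, y=5)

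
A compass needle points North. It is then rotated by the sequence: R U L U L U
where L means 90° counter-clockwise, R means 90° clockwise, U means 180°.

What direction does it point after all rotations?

Answer: Final heading: East

Derivation:
Start: North
  R (right (90° clockwise)) -> East
  U (U-turn (180°)) -> West
  L (left (90° counter-clockwise)) -> South
  U (U-turn (180°)) -> North
  L (left (90° counter-clockwise)) -> West
  U (U-turn (180°)) -> East
Final: East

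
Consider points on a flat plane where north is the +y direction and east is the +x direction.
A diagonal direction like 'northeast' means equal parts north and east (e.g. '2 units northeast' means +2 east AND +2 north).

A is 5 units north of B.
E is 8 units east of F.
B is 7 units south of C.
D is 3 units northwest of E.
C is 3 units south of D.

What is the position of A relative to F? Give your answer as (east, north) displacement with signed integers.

Answer: A is at (east=5, north=-2) relative to F.

Derivation:
Place F at the origin (east=0, north=0).
  E is 8 units east of F: delta (east=+8, north=+0); E at (east=8, north=0).
  D is 3 units northwest of E: delta (east=-3, north=+3); D at (east=5, north=3).
  C is 3 units south of D: delta (east=+0, north=-3); C at (east=5, north=0).
  B is 7 units south of C: delta (east=+0, north=-7); B at (east=5, north=-7).
  A is 5 units north of B: delta (east=+0, north=+5); A at (east=5, north=-2).
Therefore A relative to F: (east=5, north=-2).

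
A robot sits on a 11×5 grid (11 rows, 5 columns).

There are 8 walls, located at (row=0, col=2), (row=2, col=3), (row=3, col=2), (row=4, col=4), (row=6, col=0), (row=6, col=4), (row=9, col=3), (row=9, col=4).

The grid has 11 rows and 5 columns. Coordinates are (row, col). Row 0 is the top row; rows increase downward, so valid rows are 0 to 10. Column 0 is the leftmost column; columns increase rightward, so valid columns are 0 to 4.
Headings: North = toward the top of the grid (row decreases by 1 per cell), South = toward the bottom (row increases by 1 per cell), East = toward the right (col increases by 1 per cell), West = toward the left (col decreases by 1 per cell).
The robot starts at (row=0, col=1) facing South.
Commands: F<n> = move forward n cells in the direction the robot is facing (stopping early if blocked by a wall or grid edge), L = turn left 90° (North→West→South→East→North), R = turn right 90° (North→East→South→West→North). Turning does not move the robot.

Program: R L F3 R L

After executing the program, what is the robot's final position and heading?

Start: (row=0, col=1), facing South
  R: turn right, now facing West
  L: turn left, now facing South
  F3: move forward 3, now at (row=3, col=1)
  R: turn right, now facing West
  L: turn left, now facing South
Final: (row=3, col=1), facing South

Answer: Final position: (row=3, col=1), facing South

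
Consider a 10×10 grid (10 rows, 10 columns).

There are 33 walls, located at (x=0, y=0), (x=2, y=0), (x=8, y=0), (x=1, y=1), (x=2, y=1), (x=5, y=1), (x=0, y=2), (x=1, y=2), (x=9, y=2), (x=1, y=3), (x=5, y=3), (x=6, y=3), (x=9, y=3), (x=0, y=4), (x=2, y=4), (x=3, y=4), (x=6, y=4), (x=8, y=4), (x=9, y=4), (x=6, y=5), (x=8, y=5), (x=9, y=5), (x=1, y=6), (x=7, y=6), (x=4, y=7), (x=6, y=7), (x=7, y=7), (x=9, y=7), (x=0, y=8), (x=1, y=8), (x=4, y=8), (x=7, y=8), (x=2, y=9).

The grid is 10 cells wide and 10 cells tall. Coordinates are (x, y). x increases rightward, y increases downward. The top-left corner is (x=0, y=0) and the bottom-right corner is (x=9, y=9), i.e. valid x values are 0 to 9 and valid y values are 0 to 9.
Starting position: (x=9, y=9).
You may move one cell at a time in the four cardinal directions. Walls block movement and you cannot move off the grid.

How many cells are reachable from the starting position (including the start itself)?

BFS flood-fill from (x=9, y=9):
  Distance 0: (x=9, y=9)
  Distance 1: (x=9, y=8), (x=8, y=9)
  Distance 2: (x=8, y=8), (x=7, y=9)
  Distance 3: (x=8, y=7), (x=6, y=9)
  Distance 4: (x=8, y=6), (x=6, y=8), (x=5, y=9)
  Distance 5: (x=9, y=6), (x=5, y=8), (x=4, y=9)
  Distance 6: (x=5, y=7), (x=3, y=9)
  Distance 7: (x=5, y=6), (x=3, y=8)
  Distance 8: (x=5, y=5), (x=4, y=6), (x=6, y=6), (x=3, y=7), (x=2, y=8)
  Distance 9: (x=5, y=4), (x=4, y=5), (x=3, y=6), (x=2, y=7)
  Distance 10: (x=4, y=4), (x=3, y=5), (x=2, y=6), (x=1, y=7)
  Distance 11: (x=4, y=3), (x=2, y=5), (x=0, y=7)
  Distance 12: (x=4, y=2), (x=3, y=3), (x=1, y=5), (x=0, y=6)
  Distance 13: (x=4, y=1), (x=3, y=2), (x=5, y=2), (x=2, y=3), (x=1, y=4), (x=0, y=5)
  Distance 14: (x=4, y=0), (x=3, y=1), (x=2, y=2), (x=6, y=2)
  Distance 15: (x=3, y=0), (x=5, y=0), (x=6, y=1), (x=7, y=2)
  Distance 16: (x=6, y=0), (x=7, y=1), (x=8, y=2), (x=7, y=3)
  Distance 17: (x=7, y=0), (x=8, y=1), (x=8, y=3), (x=7, y=4)
  Distance 18: (x=9, y=1), (x=7, y=5)
  Distance 19: (x=9, y=0)
Total reachable: 62 (grid has 67 open cells total)

Answer: Reachable cells: 62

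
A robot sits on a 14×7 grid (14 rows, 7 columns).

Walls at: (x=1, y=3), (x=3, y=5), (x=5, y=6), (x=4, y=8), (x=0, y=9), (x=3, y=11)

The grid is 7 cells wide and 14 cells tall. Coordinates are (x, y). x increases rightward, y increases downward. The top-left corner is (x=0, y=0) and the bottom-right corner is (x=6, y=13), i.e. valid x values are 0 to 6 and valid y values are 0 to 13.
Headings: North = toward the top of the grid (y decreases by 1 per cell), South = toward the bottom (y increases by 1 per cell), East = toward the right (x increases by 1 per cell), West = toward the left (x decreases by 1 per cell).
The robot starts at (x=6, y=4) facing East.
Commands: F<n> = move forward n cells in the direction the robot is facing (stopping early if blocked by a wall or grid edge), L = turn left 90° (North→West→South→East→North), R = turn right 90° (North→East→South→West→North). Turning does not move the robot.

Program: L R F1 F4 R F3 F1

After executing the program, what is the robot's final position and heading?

Start: (x=6, y=4), facing East
  L: turn left, now facing North
  R: turn right, now facing East
  F1: move forward 0/1 (blocked), now at (x=6, y=4)
  F4: move forward 0/4 (blocked), now at (x=6, y=4)
  R: turn right, now facing South
  F3: move forward 3, now at (x=6, y=7)
  F1: move forward 1, now at (x=6, y=8)
Final: (x=6, y=8), facing South

Answer: Final position: (x=6, y=8), facing South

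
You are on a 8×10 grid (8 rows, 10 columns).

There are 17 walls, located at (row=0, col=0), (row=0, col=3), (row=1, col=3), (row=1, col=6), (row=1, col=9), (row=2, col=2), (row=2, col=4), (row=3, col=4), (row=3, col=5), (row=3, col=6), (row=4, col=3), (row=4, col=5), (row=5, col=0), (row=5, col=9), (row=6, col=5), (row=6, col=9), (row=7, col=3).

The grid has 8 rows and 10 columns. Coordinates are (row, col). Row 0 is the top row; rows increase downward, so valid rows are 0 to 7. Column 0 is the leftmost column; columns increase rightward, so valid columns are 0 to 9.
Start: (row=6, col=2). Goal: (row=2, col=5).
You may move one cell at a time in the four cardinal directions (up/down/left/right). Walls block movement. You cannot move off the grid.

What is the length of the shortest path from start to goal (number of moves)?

Answer: Shortest path length: 11

Derivation:
BFS from (row=6, col=2) until reaching (row=2, col=5):
  Distance 0: (row=6, col=2)
  Distance 1: (row=5, col=2), (row=6, col=1), (row=6, col=3), (row=7, col=2)
  Distance 2: (row=4, col=2), (row=5, col=1), (row=5, col=3), (row=6, col=0), (row=6, col=4), (row=7, col=1)
  Distance 3: (row=3, col=2), (row=4, col=1), (row=5, col=4), (row=7, col=0), (row=7, col=4)
  Distance 4: (row=3, col=1), (row=3, col=3), (row=4, col=0), (row=4, col=4), (row=5, col=5), (row=7, col=5)
  Distance 5: (row=2, col=1), (row=2, col=3), (row=3, col=0), (row=5, col=6), (row=7, col=6)
  Distance 6: (row=1, col=1), (row=2, col=0), (row=4, col=6), (row=5, col=7), (row=6, col=6), (row=7, col=7)
  Distance 7: (row=0, col=1), (row=1, col=0), (row=1, col=2), (row=4, col=7), (row=5, col=8), (row=6, col=7), (row=7, col=8)
  Distance 8: (row=0, col=2), (row=3, col=7), (row=4, col=8), (row=6, col=8), (row=7, col=9)
  Distance 9: (row=2, col=7), (row=3, col=8), (row=4, col=9)
  Distance 10: (row=1, col=7), (row=2, col=6), (row=2, col=8), (row=3, col=9)
  Distance 11: (row=0, col=7), (row=1, col=8), (row=2, col=5), (row=2, col=9)  <- goal reached here
One shortest path (11 moves): (row=6, col=2) -> (row=6, col=3) -> (row=6, col=4) -> (row=5, col=4) -> (row=5, col=5) -> (row=5, col=6) -> (row=5, col=7) -> (row=4, col=7) -> (row=3, col=7) -> (row=2, col=7) -> (row=2, col=6) -> (row=2, col=5)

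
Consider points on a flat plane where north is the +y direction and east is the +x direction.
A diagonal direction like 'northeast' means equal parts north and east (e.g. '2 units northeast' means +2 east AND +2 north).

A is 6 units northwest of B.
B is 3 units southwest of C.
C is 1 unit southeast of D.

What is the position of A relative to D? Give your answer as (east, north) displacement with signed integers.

Place D at the origin (east=0, north=0).
  C is 1 unit southeast of D: delta (east=+1, north=-1); C at (east=1, north=-1).
  B is 3 units southwest of C: delta (east=-3, north=-3); B at (east=-2, north=-4).
  A is 6 units northwest of B: delta (east=-6, north=+6); A at (east=-8, north=2).
Therefore A relative to D: (east=-8, north=2).

Answer: A is at (east=-8, north=2) relative to D.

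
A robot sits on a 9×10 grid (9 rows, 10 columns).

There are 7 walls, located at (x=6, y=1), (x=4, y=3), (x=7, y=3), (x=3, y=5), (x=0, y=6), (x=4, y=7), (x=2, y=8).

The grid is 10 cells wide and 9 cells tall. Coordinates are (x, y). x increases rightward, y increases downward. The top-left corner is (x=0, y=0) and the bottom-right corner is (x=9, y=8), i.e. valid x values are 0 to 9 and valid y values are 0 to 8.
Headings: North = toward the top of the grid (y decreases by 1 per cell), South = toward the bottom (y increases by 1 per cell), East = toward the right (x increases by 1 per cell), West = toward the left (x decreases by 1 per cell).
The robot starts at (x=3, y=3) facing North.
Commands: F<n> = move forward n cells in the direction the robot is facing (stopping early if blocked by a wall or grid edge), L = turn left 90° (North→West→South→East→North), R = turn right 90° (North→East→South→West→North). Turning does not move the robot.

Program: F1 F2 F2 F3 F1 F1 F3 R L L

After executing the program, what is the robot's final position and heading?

Start: (x=3, y=3), facing North
  F1: move forward 1, now at (x=3, y=2)
  F2: move forward 2, now at (x=3, y=0)
  F2: move forward 0/2 (blocked), now at (x=3, y=0)
  F3: move forward 0/3 (blocked), now at (x=3, y=0)
  F1: move forward 0/1 (blocked), now at (x=3, y=0)
  F1: move forward 0/1 (blocked), now at (x=3, y=0)
  F3: move forward 0/3 (blocked), now at (x=3, y=0)
  R: turn right, now facing East
  L: turn left, now facing North
  L: turn left, now facing West
Final: (x=3, y=0), facing West

Answer: Final position: (x=3, y=0), facing West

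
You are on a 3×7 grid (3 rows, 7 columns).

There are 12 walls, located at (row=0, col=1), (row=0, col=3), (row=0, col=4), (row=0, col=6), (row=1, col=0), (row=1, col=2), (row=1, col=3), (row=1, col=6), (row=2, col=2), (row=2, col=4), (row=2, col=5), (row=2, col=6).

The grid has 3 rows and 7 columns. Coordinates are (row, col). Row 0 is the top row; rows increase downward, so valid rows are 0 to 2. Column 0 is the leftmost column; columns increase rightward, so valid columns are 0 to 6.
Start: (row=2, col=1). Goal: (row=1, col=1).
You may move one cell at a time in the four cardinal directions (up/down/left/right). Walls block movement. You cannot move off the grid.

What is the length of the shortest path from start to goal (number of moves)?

BFS from (row=2, col=1) until reaching (row=1, col=1):
  Distance 0: (row=2, col=1)
  Distance 1: (row=1, col=1), (row=2, col=0)  <- goal reached here
One shortest path (1 moves): (row=2, col=1) -> (row=1, col=1)

Answer: Shortest path length: 1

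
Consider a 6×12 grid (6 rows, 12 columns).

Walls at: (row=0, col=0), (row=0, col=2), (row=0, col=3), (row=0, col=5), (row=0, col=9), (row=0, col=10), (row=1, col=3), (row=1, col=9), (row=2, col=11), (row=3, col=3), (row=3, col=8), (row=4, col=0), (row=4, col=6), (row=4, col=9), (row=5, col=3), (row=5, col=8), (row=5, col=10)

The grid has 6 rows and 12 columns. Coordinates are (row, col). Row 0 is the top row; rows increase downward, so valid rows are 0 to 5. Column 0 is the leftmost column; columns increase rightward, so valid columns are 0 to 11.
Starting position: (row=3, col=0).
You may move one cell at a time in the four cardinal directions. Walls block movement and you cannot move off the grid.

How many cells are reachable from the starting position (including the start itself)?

Answer: Reachable cells: 54

Derivation:
BFS flood-fill from (row=3, col=0):
  Distance 0: (row=3, col=0)
  Distance 1: (row=2, col=0), (row=3, col=1)
  Distance 2: (row=1, col=0), (row=2, col=1), (row=3, col=2), (row=4, col=1)
  Distance 3: (row=1, col=1), (row=2, col=2), (row=4, col=2), (row=5, col=1)
  Distance 4: (row=0, col=1), (row=1, col=2), (row=2, col=3), (row=4, col=3), (row=5, col=0), (row=5, col=2)
  Distance 5: (row=2, col=4), (row=4, col=4)
  Distance 6: (row=1, col=4), (row=2, col=5), (row=3, col=4), (row=4, col=5), (row=5, col=4)
  Distance 7: (row=0, col=4), (row=1, col=5), (row=2, col=6), (row=3, col=5), (row=5, col=5)
  Distance 8: (row=1, col=6), (row=2, col=7), (row=3, col=6), (row=5, col=6)
  Distance 9: (row=0, col=6), (row=1, col=7), (row=2, col=8), (row=3, col=7), (row=5, col=7)
  Distance 10: (row=0, col=7), (row=1, col=8), (row=2, col=9), (row=4, col=7)
  Distance 11: (row=0, col=8), (row=2, col=10), (row=3, col=9), (row=4, col=8)
  Distance 12: (row=1, col=10), (row=3, col=10)
  Distance 13: (row=1, col=11), (row=3, col=11), (row=4, col=10)
  Distance 14: (row=0, col=11), (row=4, col=11)
  Distance 15: (row=5, col=11)
Total reachable: 54 (grid has 55 open cells total)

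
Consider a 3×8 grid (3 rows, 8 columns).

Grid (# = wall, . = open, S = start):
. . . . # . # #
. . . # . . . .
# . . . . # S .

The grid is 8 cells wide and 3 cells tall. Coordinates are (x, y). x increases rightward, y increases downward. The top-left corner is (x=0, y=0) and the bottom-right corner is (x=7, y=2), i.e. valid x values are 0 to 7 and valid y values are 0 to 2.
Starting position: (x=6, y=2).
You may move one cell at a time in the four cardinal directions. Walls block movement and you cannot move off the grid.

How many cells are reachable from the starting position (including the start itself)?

Answer: Reachable cells: 18

Derivation:
BFS flood-fill from (x=6, y=2):
  Distance 0: (x=6, y=2)
  Distance 1: (x=6, y=1), (x=7, y=2)
  Distance 2: (x=5, y=1), (x=7, y=1)
  Distance 3: (x=5, y=0), (x=4, y=1)
  Distance 4: (x=4, y=2)
  Distance 5: (x=3, y=2)
  Distance 6: (x=2, y=2)
  Distance 7: (x=2, y=1), (x=1, y=2)
  Distance 8: (x=2, y=0), (x=1, y=1)
  Distance 9: (x=1, y=0), (x=3, y=0), (x=0, y=1)
  Distance 10: (x=0, y=0)
Total reachable: 18 (grid has 18 open cells total)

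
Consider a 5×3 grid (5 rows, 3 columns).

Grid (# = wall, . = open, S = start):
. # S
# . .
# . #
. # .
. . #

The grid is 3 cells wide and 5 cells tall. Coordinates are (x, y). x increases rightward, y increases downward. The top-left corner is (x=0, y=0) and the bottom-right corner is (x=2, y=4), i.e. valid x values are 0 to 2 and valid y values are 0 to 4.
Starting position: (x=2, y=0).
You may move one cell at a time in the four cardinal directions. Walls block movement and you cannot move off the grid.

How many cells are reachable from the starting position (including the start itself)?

Answer: Reachable cells: 4

Derivation:
BFS flood-fill from (x=2, y=0):
  Distance 0: (x=2, y=0)
  Distance 1: (x=2, y=1)
  Distance 2: (x=1, y=1)
  Distance 3: (x=1, y=2)
Total reachable: 4 (grid has 9 open cells total)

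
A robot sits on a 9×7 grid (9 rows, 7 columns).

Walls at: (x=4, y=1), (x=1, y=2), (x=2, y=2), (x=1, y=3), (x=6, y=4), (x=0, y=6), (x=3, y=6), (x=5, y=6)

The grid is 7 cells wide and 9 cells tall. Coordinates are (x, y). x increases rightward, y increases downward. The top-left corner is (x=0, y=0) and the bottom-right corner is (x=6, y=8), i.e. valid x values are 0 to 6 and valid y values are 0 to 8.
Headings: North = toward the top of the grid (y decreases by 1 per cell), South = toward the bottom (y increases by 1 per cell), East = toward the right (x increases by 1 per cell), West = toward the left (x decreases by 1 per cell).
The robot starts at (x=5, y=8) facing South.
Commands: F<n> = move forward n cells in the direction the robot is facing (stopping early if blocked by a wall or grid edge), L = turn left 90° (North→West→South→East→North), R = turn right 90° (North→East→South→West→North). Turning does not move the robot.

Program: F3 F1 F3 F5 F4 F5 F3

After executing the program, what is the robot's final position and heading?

Start: (x=5, y=8), facing South
  F3: move forward 0/3 (blocked), now at (x=5, y=8)
  F1: move forward 0/1 (blocked), now at (x=5, y=8)
  F3: move forward 0/3 (blocked), now at (x=5, y=8)
  F5: move forward 0/5 (blocked), now at (x=5, y=8)
  F4: move forward 0/4 (blocked), now at (x=5, y=8)
  F5: move forward 0/5 (blocked), now at (x=5, y=8)
  F3: move forward 0/3 (blocked), now at (x=5, y=8)
Final: (x=5, y=8), facing South

Answer: Final position: (x=5, y=8), facing South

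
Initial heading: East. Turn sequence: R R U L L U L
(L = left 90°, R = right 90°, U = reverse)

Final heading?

Start: East
  R (right (90° clockwise)) -> South
  R (right (90° clockwise)) -> West
  U (U-turn (180°)) -> East
  L (left (90° counter-clockwise)) -> North
  L (left (90° counter-clockwise)) -> West
  U (U-turn (180°)) -> East
  L (left (90° counter-clockwise)) -> North
Final: North

Answer: Final heading: North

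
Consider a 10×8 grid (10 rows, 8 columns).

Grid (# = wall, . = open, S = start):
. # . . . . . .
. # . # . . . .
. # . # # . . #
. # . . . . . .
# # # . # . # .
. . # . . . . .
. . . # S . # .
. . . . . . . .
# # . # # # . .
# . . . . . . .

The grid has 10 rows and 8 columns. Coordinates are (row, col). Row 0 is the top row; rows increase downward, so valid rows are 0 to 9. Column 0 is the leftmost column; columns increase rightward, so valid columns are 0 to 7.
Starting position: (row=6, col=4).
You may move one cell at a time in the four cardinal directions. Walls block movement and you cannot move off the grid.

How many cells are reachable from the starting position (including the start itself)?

Answer: Reachable cells: 54

Derivation:
BFS flood-fill from (row=6, col=4):
  Distance 0: (row=6, col=4)
  Distance 1: (row=5, col=4), (row=6, col=5), (row=7, col=4)
  Distance 2: (row=5, col=3), (row=5, col=5), (row=7, col=3), (row=7, col=5)
  Distance 3: (row=4, col=3), (row=4, col=5), (row=5, col=6), (row=7, col=2), (row=7, col=6)
  Distance 4: (row=3, col=3), (row=3, col=5), (row=5, col=7), (row=6, col=2), (row=7, col=1), (row=7, col=7), (row=8, col=2), (row=8, col=6)
  Distance 5: (row=2, col=5), (row=3, col=2), (row=3, col=4), (row=3, col=6), (row=4, col=7), (row=6, col=1), (row=6, col=7), (row=7, col=0), (row=8, col=7), (row=9, col=2), (row=9, col=6)
  Distance 6: (row=1, col=5), (row=2, col=2), (row=2, col=6), (row=3, col=7), (row=5, col=1), (row=6, col=0), (row=9, col=1), (row=9, col=3), (row=9, col=5), (row=9, col=7)
  Distance 7: (row=0, col=5), (row=1, col=2), (row=1, col=4), (row=1, col=6), (row=5, col=0), (row=9, col=4)
  Distance 8: (row=0, col=2), (row=0, col=4), (row=0, col=6), (row=1, col=7)
  Distance 9: (row=0, col=3), (row=0, col=7)
Total reachable: 54 (grid has 58 open cells total)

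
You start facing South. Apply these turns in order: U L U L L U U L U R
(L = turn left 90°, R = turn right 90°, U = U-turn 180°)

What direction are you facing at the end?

Start: South
  U (U-turn (180°)) -> North
  L (left (90° counter-clockwise)) -> West
  U (U-turn (180°)) -> East
  L (left (90° counter-clockwise)) -> North
  L (left (90° counter-clockwise)) -> West
  U (U-turn (180°)) -> East
  U (U-turn (180°)) -> West
  L (left (90° counter-clockwise)) -> South
  U (U-turn (180°)) -> North
  R (right (90° clockwise)) -> East
Final: East

Answer: Final heading: East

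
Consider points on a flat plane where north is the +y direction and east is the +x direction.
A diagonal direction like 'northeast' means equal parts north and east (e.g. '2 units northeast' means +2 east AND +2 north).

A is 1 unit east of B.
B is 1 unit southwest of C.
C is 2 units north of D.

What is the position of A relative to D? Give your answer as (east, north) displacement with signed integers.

Answer: A is at (east=0, north=1) relative to D.

Derivation:
Place D at the origin (east=0, north=0).
  C is 2 units north of D: delta (east=+0, north=+2); C at (east=0, north=2).
  B is 1 unit southwest of C: delta (east=-1, north=-1); B at (east=-1, north=1).
  A is 1 unit east of B: delta (east=+1, north=+0); A at (east=0, north=1).
Therefore A relative to D: (east=0, north=1).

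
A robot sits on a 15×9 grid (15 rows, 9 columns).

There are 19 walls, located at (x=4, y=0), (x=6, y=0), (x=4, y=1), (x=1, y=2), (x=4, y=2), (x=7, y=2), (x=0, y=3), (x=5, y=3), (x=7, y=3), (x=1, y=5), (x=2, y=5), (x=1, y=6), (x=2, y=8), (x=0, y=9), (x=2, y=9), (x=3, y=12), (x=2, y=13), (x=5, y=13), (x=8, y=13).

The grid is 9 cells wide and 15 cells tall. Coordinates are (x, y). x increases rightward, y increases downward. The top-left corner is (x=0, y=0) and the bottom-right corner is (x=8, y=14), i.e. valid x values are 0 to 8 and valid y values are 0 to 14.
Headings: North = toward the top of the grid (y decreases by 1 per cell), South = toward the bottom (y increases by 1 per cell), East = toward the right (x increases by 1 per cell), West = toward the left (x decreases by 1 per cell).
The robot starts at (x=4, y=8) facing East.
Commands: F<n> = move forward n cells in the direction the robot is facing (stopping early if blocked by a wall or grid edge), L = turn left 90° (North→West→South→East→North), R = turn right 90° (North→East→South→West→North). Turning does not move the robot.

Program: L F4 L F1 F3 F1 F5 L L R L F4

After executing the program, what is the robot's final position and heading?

Answer: Final position: (x=4, y=4), facing East

Derivation:
Start: (x=4, y=8), facing East
  L: turn left, now facing North
  F4: move forward 4, now at (x=4, y=4)
  L: turn left, now facing West
  F1: move forward 1, now at (x=3, y=4)
  F3: move forward 3, now at (x=0, y=4)
  F1: move forward 0/1 (blocked), now at (x=0, y=4)
  F5: move forward 0/5 (blocked), now at (x=0, y=4)
  L: turn left, now facing South
  L: turn left, now facing East
  R: turn right, now facing South
  L: turn left, now facing East
  F4: move forward 4, now at (x=4, y=4)
Final: (x=4, y=4), facing East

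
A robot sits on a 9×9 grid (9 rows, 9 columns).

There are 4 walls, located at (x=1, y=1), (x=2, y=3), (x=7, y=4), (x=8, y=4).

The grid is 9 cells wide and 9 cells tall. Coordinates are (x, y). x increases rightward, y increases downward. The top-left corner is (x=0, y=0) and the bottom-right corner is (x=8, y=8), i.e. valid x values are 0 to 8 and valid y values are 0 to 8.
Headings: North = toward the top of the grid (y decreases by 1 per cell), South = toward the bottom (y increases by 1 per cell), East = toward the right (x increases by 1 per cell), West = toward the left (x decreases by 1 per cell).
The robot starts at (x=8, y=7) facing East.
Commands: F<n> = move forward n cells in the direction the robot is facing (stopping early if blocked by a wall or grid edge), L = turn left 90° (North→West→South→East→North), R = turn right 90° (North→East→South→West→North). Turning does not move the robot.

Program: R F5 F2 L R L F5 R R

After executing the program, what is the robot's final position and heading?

Start: (x=8, y=7), facing East
  R: turn right, now facing South
  F5: move forward 1/5 (blocked), now at (x=8, y=8)
  F2: move forward 0/2 (blocked), now at (x=8, y=8)
  L: turn left, now facing East
  R: turn right, now facing South
  L: turn left, now facing East
  F5: move forward 0/5 (blocked), now at (x=8, y=8)
  R: turn right, now facing South
  R: turn right, now facing West
Final: (x=8, y=8), facing West

Answer: Final position: (x=8, y=8), facing West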